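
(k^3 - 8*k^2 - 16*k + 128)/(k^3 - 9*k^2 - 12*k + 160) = (k - 4)/(k - 5)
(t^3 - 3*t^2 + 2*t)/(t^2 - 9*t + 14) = t*(t - 1)/(t - 7)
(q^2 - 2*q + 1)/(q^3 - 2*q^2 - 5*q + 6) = (q - 1)/(q^2 - q - 6)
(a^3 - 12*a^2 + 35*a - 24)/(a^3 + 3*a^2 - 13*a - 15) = (a^2 - 9*a + 8)/(a^2 + 6*a + 5)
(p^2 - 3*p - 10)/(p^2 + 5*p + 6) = (p - 5)/(p + 3)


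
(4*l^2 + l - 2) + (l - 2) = 4*l^2 + 2*l - 4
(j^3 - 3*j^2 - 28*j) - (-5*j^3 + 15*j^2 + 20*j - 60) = 6*j^3 - 18*j^2 - 48*j + 60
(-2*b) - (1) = -2*b - 1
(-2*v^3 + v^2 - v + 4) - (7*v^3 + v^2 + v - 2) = -9*v^3 - 2*v + 6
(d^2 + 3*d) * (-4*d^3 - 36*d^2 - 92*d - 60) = -4*d^5 - 48*d^4 - 200*d^3 - 336*d^2 - 180*d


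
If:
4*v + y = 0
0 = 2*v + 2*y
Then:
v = 0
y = 0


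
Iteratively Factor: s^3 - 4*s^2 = (s)*(s^2 - 4*s) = s*(s - 4)*(s)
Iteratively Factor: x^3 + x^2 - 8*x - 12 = (x + 2)*(x^2 - x - 6) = (x + 2)^2*(x - 3)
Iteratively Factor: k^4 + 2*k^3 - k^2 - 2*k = (k + 2)*(k^3 - k) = (k + 1)*(k + 2)*(k^2 - k) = k*(k + 1)*(k + 2)*(k - 1)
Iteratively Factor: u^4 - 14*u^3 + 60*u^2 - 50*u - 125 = (u - 5)*(u^3 - 9*u^2 + 15*u + 25) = (u - 5)^2*(u^2 - 4*u - 5) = (u - 5)^3*(u + 1)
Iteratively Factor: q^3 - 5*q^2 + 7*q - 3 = (q - 3)*(q^2 - 2*q + 1) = (q - 3)*(q - 1)*(q - 1)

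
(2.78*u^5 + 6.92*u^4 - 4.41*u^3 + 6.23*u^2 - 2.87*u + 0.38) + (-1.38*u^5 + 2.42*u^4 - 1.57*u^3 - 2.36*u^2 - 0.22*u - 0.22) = 1.4*u^5 + 9.34*u^4 - 5.98*u^3 + 3.87*u^2 - 3.09*u + 0.16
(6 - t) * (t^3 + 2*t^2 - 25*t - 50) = -t^4 + 4*t^3 + 37*t^2 - 100*t - 300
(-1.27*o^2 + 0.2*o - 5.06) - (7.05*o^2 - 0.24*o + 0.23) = -8.32*o^2 + 0.44*o - 5.29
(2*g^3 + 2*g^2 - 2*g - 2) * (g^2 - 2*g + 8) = 2*g^5 - 2*g^4 + 10*g^3 + 18*g^2 - 12*g - 16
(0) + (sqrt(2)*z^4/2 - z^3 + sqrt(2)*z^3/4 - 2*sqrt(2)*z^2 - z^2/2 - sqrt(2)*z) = sqrt(2)*z^4/2 - z^3 + sqrt(2)*z^3/4 - 2*sqrt(2)*z^2 - z^2/2 - sqrt(2)*z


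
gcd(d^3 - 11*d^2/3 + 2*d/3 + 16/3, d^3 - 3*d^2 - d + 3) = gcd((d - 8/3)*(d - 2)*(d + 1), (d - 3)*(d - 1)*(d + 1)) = d + 1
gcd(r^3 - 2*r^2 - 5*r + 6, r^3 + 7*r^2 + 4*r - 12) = r^2 + r - 2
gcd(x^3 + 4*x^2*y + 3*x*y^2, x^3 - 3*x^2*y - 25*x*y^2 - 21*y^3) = x^2 + 4*x*y + 3*y^2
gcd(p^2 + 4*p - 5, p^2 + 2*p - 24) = 1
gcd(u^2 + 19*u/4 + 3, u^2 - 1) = 1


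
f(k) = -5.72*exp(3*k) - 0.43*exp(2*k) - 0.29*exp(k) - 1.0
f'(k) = -17.16*exp(3*k) - 0.86*exp(2*k) - 0.29*exp(k) = (-17.16*exp(2*k) - 0.86*exp(k) - 0.29)*exp(k)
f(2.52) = -11052.54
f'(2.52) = -33081.00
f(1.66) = -846.53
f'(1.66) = -2521.65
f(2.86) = -30591.06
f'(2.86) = -91628.93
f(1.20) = -216.04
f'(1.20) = -638.47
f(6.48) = -1585370899.01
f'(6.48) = -4755929537.46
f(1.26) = -257.99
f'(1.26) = -763.59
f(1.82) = -1363.93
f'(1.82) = -4068.82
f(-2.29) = -1.04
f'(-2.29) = -0.06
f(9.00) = -3043344172379.91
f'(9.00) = -9130004278650.22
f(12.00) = -24660255839868600.00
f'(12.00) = -73980756129189000.00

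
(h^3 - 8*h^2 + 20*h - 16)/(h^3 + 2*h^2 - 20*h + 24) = (h - 4)/(h + 6)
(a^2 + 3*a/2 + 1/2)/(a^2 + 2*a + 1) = (a + 1/2)/(a + 1)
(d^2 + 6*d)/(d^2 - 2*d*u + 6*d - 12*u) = d/(d - 2*u)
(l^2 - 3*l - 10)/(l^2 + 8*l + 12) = (l - 5)/(l + 6)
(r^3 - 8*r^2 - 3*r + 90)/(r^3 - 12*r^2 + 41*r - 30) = (r + 3)/(r - 1)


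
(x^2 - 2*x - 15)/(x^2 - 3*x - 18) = (x - 5)/(x - 6)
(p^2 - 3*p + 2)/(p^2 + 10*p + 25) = (p^2 - 3*p + 2)/(p^2 + 10*p + 25)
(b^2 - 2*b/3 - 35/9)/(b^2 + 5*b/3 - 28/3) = (b + 5/3)/(b + 4)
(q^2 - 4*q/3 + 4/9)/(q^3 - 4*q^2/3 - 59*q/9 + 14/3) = (3*q - 2)/(3*q^2 - 2*q - 21)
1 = 1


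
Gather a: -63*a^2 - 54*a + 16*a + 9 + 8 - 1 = -63*a^2 - 38*a + 16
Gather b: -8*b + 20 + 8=28 - 8*b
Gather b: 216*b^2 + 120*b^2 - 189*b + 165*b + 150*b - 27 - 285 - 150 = 336*b^2 + 126*b - 462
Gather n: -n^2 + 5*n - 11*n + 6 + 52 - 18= -n^2 - 6*n + 40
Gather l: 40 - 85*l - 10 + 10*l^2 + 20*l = 10*l^2 - 65*l + 30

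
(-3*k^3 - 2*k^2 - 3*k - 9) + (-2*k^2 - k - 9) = -3*k^3 - 4*k^2 - 4*k - 18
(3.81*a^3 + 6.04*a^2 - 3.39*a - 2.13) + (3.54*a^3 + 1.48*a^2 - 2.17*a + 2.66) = 7.35*a^3 + 7.52*a^2 - 5.56*a + 0.53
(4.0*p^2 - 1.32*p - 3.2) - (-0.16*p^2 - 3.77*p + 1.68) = 4.16*p^2 + 2.45*p - 4.88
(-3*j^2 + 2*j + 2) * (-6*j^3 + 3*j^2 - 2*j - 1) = 18*j^5 - 21*j^4 + 5*j^2 - 6*j - 2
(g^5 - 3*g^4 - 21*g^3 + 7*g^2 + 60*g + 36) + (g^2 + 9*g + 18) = g^5 - 3*g^4 - 21*g^3 + 8*g^2 + 69*g + 54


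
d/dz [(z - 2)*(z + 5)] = 2*z + 3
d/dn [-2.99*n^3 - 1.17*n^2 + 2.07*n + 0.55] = -8.97*n^2 - 2.34*n + 2.07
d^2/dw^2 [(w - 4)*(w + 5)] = 2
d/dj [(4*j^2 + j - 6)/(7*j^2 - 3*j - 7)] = (-19*j^2 + 28*j - 25)/(49*j^4 - 42*j^3 - 89*j^2 + 42*j + 49)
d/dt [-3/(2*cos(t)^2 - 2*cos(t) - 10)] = 3*(1 - 2*cos(t))*sin(t)/(2*(sin(t)^2 + cos(t) + 4)^2)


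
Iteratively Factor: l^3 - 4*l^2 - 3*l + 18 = (l - 3)*(l^2 - l - 6) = (l - 3)^2*(l + 2)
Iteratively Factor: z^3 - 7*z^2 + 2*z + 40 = (z - 4)*(z^2 - 3*z - 10) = (z - 5)*(z - 4)*(z + 2)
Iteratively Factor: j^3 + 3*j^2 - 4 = (j + 2)*(j^2 + j - 2) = (j + 2)^2*(j - 1)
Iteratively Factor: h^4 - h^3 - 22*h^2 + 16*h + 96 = (h - 4)*(h^3 + 3*h^2 - 10*h - 24) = (h - 4)*(h + 2)*(h^2 + h - 12) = (h - 4)*(h + 2)*(h + 4)*(h - 3)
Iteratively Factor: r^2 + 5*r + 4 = (r + 4)*(r + 1)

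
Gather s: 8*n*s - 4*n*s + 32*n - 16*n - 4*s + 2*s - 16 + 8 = 16*n + s*(4*n - 2) - 8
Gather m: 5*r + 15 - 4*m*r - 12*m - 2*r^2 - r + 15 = m*(-4*r - 12) - 2*r^2 + 4*r + 30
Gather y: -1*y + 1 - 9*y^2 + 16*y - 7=-9*y^2 + 15*y - 6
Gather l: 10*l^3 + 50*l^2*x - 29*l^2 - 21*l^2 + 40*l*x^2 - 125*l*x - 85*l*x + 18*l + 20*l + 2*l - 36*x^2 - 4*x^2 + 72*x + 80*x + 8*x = 10*l^3 + l^2*(50*x - 50) + l*(40*x^2 - 210*x + 40) - 40*x^2 + 160*x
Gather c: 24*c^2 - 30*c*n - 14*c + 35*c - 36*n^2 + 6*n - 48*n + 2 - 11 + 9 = 24*c^2 + c*(21 - 30*n) - 36*n^2 - 42*n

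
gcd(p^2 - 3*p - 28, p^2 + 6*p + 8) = p + 4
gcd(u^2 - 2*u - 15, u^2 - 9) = u + 3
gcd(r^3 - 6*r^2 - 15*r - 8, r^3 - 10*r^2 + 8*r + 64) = r - 8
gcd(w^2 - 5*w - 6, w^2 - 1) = w + 1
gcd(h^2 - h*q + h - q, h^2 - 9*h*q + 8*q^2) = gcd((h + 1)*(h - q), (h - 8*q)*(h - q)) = -h + q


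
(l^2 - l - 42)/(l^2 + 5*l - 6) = (l - 7)/(l - 1)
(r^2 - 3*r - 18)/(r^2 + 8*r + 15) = (r - 6)/(r + 5)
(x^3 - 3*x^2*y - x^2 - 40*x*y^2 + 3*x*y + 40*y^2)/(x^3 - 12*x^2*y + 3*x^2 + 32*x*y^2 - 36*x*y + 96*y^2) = (x^2 + 5*x*y - x - 5*y)/(x^2 - 4*x*y + 3*x - 12*y)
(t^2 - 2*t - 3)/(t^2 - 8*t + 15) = (t + 1)/(t - 5)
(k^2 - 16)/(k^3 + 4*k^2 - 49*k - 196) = (k - 4)/(k^2 - 49)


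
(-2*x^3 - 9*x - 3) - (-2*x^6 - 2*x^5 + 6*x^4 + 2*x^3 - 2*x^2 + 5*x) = 2*x^6 + 2*x^5 - 6*x^4 - 4*x^3 + 2*x^2 - 14*x - 3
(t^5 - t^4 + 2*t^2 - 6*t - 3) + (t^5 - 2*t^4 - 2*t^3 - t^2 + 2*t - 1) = 2*t^5 - 3*t^4 - 2*t^3 + t^2 - 4*t - 4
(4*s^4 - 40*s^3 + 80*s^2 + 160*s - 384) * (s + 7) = 4*s^5 - 12*s^4 - 200*s^3 + 720*s^2 + 736*s - 2688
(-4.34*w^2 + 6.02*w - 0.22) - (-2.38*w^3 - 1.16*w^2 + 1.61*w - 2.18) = 2.38*w^3 - 3.18*w^2 + 4.41*w + 1.96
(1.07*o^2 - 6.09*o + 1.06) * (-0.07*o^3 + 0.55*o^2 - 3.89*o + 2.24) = -0.0749*o^5 + 1.0148*o^4 - 7.586*o^3 + 26.6699*o^2 - 17.765*o + 2.3744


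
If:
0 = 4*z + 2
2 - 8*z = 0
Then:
No Solution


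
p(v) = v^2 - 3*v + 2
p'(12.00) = 21.00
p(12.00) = 110.00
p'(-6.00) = -15.00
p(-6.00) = 56.00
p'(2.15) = 1.30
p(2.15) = 0.17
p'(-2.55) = -8.10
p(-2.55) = 16.15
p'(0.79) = -1.42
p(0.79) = 0.25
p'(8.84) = 14.68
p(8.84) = 53.63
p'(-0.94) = -4.88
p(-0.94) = 5.70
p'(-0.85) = -4.70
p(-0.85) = 5.27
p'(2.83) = 2.66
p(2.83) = 1.52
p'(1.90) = 0.80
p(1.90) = -0.09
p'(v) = 2*v - 3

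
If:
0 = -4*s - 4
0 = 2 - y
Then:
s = -1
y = 2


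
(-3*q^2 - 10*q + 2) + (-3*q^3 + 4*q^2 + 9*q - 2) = -3*q^3 + q^2 - q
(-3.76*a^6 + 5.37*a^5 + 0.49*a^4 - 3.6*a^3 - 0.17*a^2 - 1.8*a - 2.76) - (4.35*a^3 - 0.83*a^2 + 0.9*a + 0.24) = -3.76*a^6 + 5.37*a^5 + 0.49*a^4 - 7.95*a^3 + 0.66*a^2 - 2.7*a - 3.0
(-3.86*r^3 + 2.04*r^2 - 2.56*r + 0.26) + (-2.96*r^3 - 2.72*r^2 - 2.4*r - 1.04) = -6.82*r^3 - 0.68*r^2 - 4.96*r - 0.78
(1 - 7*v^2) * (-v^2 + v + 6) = 7*v^4 - 7*v^3 - 43*v^2 + v + 6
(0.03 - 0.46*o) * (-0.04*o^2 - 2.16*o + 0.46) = 0.0184*o^3 + 0.9924*o^2 - 0.2764*o + 0.0138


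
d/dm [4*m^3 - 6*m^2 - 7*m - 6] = 12*m^2 - 12*m - 7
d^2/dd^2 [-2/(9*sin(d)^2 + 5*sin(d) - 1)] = 2*(324*sin(d)^4 + 135*sin(d)^3 - 425*sin(d)^2 - 265*sin(d) - 68)/(9*sin(d)^2 + 5*sin(d) - 1)^3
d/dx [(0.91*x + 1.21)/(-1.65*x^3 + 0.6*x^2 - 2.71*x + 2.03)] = (3.003*x^3 + 5.4435*x^2 - 1.452*x + 5.1264)/(2.7225*x^6 - 1.98*x^5 + 9.303*x^4 - 9.951*x^3 + 9.7801*x^2 - 11.0026*x + 4.1209)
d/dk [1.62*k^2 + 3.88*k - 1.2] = 3.24*k + 3.88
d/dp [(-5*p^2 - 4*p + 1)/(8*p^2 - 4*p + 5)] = 2*(26*p^2 - 33*p - 8)/(64*p^4 - 64*p^3 + 96*p^2 - 40*p + 25)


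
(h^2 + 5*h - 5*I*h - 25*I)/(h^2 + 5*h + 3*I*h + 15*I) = (h - 5*I)/(h + 3*I)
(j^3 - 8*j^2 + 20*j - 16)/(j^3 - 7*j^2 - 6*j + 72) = (j^2 - 4*j + 4)/(j^2 - 3*j - 18)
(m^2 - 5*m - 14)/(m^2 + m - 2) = (m - 7)/(m - 1)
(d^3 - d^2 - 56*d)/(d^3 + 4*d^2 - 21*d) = (d - 8)/(d - 3)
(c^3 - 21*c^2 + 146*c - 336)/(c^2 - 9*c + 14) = (c^2 - 14*c + 48)/(c - 2)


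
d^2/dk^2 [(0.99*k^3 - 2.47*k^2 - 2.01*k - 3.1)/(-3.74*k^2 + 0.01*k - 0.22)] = (-2.8421709430404e-14*k^5 + 58.043854*k^3 + 247.988532*k^2 - 10.906104*k - 4.8528)/(52.313624*k^6 - 0.419628*k^5 + 9.232938*k^4 - 0.049369*k^3 + 0.543114*k^2 - 0.001452*k + 0.010648)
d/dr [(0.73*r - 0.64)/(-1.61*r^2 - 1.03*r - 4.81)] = (1.1753*r^2 - 2.0608*r - 4.1705)/(2.5921*r^4 + 3.3166*r^3 + 16.5491*r^2 + 9.9086*r + 23.1361)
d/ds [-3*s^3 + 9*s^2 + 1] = 9*s*(2 - s)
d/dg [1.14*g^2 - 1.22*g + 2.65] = 2.28*g - 1.22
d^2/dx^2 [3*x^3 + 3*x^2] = 18*x + 6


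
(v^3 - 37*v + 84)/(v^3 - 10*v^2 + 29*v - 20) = (v^2 + 4*v - 21)/(v^2 - 6*v + 5)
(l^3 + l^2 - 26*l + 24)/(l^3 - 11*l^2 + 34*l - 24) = (l + 6)/(l - 6)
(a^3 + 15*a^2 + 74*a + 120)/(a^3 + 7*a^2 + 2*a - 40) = (a + 6)/(a - 2)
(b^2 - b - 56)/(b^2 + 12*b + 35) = (b - 8)/(b + 5)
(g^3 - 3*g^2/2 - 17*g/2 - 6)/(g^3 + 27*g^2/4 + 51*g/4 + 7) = 2*(2*g^2 - 5*g - 12)/(4*g^2 + 23*g + 28)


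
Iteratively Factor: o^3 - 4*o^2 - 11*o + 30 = (o + 3)*(o^2 - 7*o + 10) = (o - 2)*(o + 3)*(o - 5)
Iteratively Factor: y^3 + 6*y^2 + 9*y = (y)*(y^2 + 6*y + 9) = y*(y + 3)*(y + 3)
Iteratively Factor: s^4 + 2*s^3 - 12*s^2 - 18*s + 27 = (s + 3)*(s^3 - s^2 - 9*s + 9) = (s - 3)*(s + 3)*(s^2 + 2*s - 3) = (s - 3)*(s + 3)^2*(s - 1)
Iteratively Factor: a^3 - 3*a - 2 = (a - 2)*(a^2 + 2*a + 1) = (a - 2)*(a + 1)*(a + 1)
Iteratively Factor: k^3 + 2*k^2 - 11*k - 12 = (k + 4)*(k^2 - 2*k - 3) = (k - 3)*(k + 4)*(k + 1)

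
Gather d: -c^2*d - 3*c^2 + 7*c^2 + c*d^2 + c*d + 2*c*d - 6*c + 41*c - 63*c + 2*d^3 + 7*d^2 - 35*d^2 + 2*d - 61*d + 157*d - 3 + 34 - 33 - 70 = 4*c^2 - 28*c + 2*d^3 + d^2*(c - 28) + d*(-c^2 + 3*c + 98) - 72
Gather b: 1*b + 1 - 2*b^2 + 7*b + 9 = -2*b^2 + 8*b + 10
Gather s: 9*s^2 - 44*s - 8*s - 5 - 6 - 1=9*s^2 - 52*s - 12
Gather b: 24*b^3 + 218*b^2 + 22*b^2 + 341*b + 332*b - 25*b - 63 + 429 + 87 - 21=24*b^3 + 240*b^2 + 648*b + 432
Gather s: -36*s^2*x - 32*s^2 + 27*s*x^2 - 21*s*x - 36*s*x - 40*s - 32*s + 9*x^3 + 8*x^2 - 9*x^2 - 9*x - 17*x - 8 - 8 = s^2*(-36*x - 32) + s*(27*x^2 - 57*x - 72) + 9*x^3 - x^2 - 26*x - 16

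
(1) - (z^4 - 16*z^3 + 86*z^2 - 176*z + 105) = -z^4 + 16*z^3 - 86*z^2 + 176*z - 104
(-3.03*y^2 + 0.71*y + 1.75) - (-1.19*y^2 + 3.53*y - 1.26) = -1.84*y^2 - 2.82*y + 3.01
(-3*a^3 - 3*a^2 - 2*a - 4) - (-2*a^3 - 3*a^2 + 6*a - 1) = -a^3 - 8*a - 3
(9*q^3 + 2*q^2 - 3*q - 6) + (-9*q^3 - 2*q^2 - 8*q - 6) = -11*q - 12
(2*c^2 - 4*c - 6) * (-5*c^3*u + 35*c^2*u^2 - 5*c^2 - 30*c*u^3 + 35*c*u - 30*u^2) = -10*c^5*u + 70*c^4*u^2 + 20*c^4*u - 10*c^4 - 60*c^3*u^3 - 140*c^3*u^2 + 100*c^3*u + 20*c^3 + 120*c^2*u^3 - 270*c^2*u^2 - 140*c^2*u + 30*c^2 + 180*c*u^3 + 120*c*u^2 - 210*c*u + 180*u^2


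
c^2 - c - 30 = (c - 6)*(c + 5)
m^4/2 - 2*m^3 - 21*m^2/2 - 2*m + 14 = (m/2 + 1)*(m - 7)*(m - 1)*(m + 2)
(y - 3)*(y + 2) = y^2 - y - 6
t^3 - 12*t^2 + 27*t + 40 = (t - 8)*(t - 5)*(t + 1)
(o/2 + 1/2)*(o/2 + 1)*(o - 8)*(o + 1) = o^4/4 - o^3 - 27*o^2/4 - 19*o/2 - 4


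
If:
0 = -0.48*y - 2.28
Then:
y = -4.75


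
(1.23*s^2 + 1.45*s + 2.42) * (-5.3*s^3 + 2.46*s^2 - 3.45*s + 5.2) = -6.519*s^5 - 4.6592*s^4 - 13.5025*s^3 + 7.3467*s^2 - 0.809*s + 12.584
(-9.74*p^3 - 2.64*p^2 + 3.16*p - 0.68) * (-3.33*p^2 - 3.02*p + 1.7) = 32.4342*p^5 + 38.206*p^4 - 19.108*p^3 - 11.7668*p^2 + 7.4256*p - 1.156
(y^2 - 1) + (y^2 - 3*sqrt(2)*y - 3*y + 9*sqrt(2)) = 2*y^2 - 3*sqrt(2)*y - 3*y - 1 + 9*sqrt(2)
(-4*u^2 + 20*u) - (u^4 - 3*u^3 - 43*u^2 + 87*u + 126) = -u^4 + 3*u^3 + 39*u^2 - 67*u - 126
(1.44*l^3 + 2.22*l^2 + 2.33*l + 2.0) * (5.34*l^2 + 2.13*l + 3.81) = 7.6896*l^5 + 14.922*l^4 + 22.6572*l^3 + 24.1011*l^2 + 13.1373*l + 7.62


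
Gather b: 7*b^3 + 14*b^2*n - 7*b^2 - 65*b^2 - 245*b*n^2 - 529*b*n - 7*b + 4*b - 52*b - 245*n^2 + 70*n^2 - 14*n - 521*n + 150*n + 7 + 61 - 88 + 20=7*b^3 + b^2*(14*n - 72) + b*(-245*n^2 - 529*n - 55) - 175*n^2 - 385*n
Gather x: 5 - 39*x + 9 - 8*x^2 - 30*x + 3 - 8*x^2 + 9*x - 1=-16*x^2 - 60*x + 16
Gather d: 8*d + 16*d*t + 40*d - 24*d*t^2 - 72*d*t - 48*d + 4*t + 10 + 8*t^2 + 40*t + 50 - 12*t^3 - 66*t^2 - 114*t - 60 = d*(-24*t^2 - 56*t) - 12*t^3 - 58*t^2 - 70*t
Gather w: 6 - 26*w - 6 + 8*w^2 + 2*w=8*w^2 - 24*w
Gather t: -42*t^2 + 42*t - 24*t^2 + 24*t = -66*t^2 + 66*t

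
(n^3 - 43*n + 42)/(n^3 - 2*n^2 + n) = (n^2 + n - 42)/(n*(n - 1))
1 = 1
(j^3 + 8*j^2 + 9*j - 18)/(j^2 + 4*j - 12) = (j^2 + 2*j - 3)/(j - 2)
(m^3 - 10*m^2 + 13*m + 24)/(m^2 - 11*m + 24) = m + 1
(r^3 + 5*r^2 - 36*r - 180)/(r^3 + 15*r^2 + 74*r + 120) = (r - 6)/(r + 4)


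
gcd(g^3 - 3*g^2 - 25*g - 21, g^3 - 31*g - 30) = g + 1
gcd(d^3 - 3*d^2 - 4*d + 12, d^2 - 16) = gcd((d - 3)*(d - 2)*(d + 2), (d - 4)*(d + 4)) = 1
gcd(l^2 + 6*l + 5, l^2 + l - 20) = l + 5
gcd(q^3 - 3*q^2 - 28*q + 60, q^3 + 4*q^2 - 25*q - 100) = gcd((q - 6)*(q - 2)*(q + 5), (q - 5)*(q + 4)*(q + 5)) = q + 5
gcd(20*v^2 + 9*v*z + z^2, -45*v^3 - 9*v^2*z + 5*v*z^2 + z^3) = 5*v + z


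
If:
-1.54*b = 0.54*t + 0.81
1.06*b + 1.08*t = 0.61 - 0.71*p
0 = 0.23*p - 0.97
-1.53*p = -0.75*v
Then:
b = 0.38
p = 4.22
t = -2.58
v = 8.60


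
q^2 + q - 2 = (q - 1)*(q + 2)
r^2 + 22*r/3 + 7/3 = (r + 1/3)*(r + 7)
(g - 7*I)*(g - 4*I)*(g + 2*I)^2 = g^4 - 7*I*g^3 + 12*g^2 - 68*I*g + 112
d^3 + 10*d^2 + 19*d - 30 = (d - 1)*(d + 5)*(d + 6)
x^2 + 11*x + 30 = (x + 5)*(x + 6)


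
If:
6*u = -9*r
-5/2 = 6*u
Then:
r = 5/18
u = -5/12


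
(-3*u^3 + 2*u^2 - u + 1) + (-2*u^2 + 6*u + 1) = -3*u^3 + 5*u + 2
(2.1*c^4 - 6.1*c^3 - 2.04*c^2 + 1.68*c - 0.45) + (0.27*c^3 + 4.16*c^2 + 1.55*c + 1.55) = 2.1*c^4 - 5.83*c^3 + 2.12*c^2 + 3.23*c + 1.1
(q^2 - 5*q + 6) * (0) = 0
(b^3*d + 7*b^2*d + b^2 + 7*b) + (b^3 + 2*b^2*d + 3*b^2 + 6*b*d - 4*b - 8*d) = b^3*d + b^3 + 9*b^2*d + 4*b^2 + 6*b*d + 3*b - 8*d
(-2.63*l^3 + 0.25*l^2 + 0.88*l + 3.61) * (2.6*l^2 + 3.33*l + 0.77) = -6.838*l^5 - 8.1079*l^4 + 1.0954*l^3 + 12.5089*l^2 + 12.6989*l + 2.7797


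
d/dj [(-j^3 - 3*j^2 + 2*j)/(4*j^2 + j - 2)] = (-4*j^4 - 2*j^3 - 5*j^2 + 12*j - 4)/(16*j^4 + 8*j^3 - 15*j^2 - 4*j + 4)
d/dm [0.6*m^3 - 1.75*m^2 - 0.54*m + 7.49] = 1.8*m^2 - 3.5*m - 0.54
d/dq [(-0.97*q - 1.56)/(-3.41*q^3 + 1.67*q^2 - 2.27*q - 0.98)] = (-6.6154*q^3 - 14.3389*q^2 + 5.2104*q - 2.5906)/(11.6281*q^6 - 11.3894*q^5 + 18.2703*q^4 - 0.898199999999999*q^3 + 1.8797*q^2 + 4.4492*q + 0.9604)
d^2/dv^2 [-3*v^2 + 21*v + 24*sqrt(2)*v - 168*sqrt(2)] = -6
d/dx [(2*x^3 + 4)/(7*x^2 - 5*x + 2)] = 2*(3*x^2*(7*x^2 - 5*x + 2) - (14*x - 5)*(x^3 + 2))/(7*x^2 - 5*x + 2)^2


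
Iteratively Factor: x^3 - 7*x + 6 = (x - 2)*(x^2 + 2*x - 3) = (x - 2)*(x - 1)*(x + 3)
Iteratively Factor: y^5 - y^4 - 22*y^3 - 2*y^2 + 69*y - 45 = (y - 5)*(y^4 + 4*y^3 - 2*y^2 - 12*y + 9) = (y - 5)*(y - 1)*(y^3 + 5*y^2 + 3*y - 9) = (y - 5)*(y - 1)*(y + 3)*(y^2 + 2*y - 3) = (y - 5)*(y - 1)*(y + 3)^2*(y - 1)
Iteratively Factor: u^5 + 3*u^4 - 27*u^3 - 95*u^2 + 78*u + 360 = (u - 5)*(u^4 + 8*u^3 + 13*u^2 - 30*u - 72) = (u - 5)*(u + 4)*(u^3 + 4*u^2 - 3*u - 18) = (u - 5)*(u - 2)*(u + 4)*(u^2 + 6*u + 9) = (u - 5)*(u - 2)*(u + 3)*(u + 4)*(u + 3)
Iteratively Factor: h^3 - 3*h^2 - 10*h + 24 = (h + 3)*(h^2 - 6*h + 8) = (h - 2)*(h + 3)*(h - 4)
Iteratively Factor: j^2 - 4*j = (j - 4)*(j)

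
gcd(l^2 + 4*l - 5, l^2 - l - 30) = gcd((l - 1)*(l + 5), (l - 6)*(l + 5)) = l + 5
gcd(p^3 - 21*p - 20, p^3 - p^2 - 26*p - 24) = p^2 + 5*p + 4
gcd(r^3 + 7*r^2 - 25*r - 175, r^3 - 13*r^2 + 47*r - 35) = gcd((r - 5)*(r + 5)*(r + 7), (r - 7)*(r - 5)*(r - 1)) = r - 5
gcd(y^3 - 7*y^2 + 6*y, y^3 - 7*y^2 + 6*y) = y^3 - 7*y^2 + 6*y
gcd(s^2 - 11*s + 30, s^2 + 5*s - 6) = 1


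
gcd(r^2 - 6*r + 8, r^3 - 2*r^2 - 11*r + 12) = r - 4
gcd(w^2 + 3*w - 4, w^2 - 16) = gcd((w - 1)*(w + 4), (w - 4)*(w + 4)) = w + 4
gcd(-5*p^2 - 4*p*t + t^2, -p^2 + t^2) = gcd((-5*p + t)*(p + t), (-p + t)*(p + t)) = p + t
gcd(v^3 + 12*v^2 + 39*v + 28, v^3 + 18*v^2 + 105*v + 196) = v^2 + 11*v + 28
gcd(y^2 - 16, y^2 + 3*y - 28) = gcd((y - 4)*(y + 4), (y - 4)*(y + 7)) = y - 4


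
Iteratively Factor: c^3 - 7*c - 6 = (c + 2)*(c^2 - 2*c - 3) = (c - 3)*(c + 2)*(c + 1)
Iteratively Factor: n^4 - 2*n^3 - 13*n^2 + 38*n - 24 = (n - 2)*(n^3 - 13*n + 12) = (n - 2)*(n - 1)*(n^2 + n - 12) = (n - 2)*(n - 1)*(n + 4)*(n - 3)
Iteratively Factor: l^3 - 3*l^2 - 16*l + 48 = (l + 4)*(l^2 - 7*l + 12) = (l - 3)*(l + 4)*(l - 4)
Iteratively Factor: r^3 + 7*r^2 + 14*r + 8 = (r + 1)*(r^2 + 6*r + 8) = (r + 1)*(r + 2)*(r + 4)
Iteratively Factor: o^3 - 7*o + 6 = (o - 1)*(o^2 + o - 6) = (o - 2)*(o - 1)*(o + 3)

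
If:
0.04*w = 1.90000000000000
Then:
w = 47.50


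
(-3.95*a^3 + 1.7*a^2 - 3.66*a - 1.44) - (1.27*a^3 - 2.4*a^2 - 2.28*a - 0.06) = -5.22*a^3 + 4.1*a^2 - 1.38*a - 1.38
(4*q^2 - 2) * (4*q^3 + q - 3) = 16*q^5 - 4*q^3 - 12*q^2 - 2*q + 6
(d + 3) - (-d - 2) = 2*d + 5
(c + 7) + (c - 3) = 2*c + 4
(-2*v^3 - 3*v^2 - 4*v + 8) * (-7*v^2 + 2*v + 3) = 14*v^5 + 17*v^4 + 16*v^3 - 73*v^2 + 4*v + 24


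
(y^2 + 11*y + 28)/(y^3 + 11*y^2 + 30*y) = (y^2 + 11*y + 28)/(y*(y^2 + 11*y + 30))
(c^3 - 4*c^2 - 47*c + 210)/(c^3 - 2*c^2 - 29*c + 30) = (c^2 + 2*c - 35)/(c^2 + 4*c - 5)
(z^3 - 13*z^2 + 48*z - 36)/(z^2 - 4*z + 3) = (z^2 - 12*z + 36)/(z - 3)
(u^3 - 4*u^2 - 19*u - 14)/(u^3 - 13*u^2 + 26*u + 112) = (u + 1)/(u - 8)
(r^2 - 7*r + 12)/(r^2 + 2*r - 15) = (r - 4)/(r + 5)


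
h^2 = h^2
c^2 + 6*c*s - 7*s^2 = (c - s)*(c + 7*s)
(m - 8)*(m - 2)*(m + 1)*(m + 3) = m^4 - 6*m^3 - 21*m^2 + 34*m + 48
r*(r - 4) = r^2 - 4*r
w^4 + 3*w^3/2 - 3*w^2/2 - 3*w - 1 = (w + 1/2)*(w + 1)*(w - sqrt(2))*(w + sqrt(2))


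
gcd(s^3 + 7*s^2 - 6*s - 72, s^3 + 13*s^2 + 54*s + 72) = s^2 + 10*s + 24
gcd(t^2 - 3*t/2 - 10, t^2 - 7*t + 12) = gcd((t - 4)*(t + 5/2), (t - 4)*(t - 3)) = t - 4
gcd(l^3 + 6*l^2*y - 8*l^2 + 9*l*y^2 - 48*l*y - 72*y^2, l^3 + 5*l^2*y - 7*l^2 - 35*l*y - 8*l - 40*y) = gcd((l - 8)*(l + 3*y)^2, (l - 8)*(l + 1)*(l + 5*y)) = l - 8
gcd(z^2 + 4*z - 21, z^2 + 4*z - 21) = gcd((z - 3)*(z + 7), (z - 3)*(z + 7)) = z^2 + 4*z - 21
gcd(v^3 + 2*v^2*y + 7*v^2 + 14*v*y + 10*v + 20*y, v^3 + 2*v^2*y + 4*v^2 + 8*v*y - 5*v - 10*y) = v^2 + 2*v*y + 5*v + 10*y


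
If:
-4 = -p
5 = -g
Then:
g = -5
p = 4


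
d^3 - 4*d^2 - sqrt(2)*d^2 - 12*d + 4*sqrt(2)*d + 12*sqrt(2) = (d - 6)*(d + 2)*(d - sqrt(2))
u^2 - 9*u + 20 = (u - 5)*(u - 4)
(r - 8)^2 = r^2 - 16*r + 64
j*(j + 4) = j^2 + 4*j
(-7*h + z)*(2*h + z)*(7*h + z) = -98*h^3 - 49*h^2*z + 2*h*z^2 + z^3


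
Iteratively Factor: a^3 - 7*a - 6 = (a + 1)*(a^2 - a - 6) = (a - 3)*(a + 1)*(a + 2)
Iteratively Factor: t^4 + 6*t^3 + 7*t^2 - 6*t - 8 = (t + 1)*(t^3 + 5*t^2 + 2*t - 8) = (t + 1)*(t + 2)*(t^2 + 3*t - 4) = (t - 1)*(t + 1)*(t + 2)*(t + 4)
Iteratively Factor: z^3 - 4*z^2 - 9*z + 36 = (z - 3)*(z^2 - z - 12) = (z - 4)*(z - 3)*(z + 3)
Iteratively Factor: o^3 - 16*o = (o + 4)*(o^2 - 4*o) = (o - 4)*(o + 4)*(o)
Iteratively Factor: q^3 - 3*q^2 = (q)*(q^2 - 3*q) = q^2*(q - 3)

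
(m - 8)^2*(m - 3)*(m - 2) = m^4 - 21*m^3 + 150*m^2 - 416*m + 384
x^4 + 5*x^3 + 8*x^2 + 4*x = x*(x + 1)*(x + 2)^2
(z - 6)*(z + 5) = z^2 - z - 30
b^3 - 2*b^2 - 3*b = b*(b - 3)*(b + 1)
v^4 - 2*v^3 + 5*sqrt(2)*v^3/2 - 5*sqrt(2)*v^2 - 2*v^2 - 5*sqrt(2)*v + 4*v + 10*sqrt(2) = (v - 2)*(v - sqrt(2))*(v + sqrt(2))*(v + 5*sqrt(2)/2)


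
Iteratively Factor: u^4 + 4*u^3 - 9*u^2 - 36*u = (u - 3)*(u^3 + 7*u^2 + 12*u) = (u - 3)*(u + 3)*(u^2 + 4*u) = (u - 3)*(u + 3)*(u + 4)*(u)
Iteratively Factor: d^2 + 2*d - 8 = (d - 2)*(d + 4)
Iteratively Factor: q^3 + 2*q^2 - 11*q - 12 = (q + 4)*(q^2 - 2*q - 3) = (q + 1)*(q + 4)*(q - 3)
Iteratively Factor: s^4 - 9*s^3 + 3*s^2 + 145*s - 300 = (s - 5)*(s^3 - 4*s^2 - 17*s + 60) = (s - 5)^2*(s^2 + s - 12) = (s - 5)^2*(s - 3)*(s + 4)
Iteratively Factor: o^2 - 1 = (o - 1)*(o + 1)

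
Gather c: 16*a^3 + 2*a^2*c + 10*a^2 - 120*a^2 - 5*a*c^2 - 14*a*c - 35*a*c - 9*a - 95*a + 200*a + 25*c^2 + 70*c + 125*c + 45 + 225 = 16*a^3 - 110*a^2 + 96*a + c^2*(25 - 5*a) + c*(2*a^2 - 49*a + 195) + 270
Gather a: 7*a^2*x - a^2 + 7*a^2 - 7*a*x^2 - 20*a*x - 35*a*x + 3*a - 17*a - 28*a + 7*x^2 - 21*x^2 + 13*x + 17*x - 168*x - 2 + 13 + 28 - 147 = a^2*(7*x + 6) + a*(-7*x^2 - 55*x - 42) - 14*x^2 - 138*x - 108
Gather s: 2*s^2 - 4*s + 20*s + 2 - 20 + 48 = 2*s^2 + 16*s + 30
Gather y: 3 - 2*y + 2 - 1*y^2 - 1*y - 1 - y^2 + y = -2*y^2 - 2*y + 4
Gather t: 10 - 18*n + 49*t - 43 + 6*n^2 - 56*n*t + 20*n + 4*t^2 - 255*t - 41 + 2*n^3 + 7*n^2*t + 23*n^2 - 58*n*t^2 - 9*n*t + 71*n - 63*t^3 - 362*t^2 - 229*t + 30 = 2*n^3 + 29*n^2 + 73*n - 63*t^3 + t^2*(-58*n - 358) + t*(7*n^2 - 65*n - 435) - 44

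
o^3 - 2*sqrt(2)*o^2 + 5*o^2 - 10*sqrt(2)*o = o*(o + 5)*(o - 2*sqrt(2))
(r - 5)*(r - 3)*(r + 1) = r^3 - 7*r^2 + 7*r + 15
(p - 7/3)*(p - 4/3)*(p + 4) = p^3 + p^2/3 - 104*p/9 + 112/9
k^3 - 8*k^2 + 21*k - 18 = (k - 3)^2*(k - 2)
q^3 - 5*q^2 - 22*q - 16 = (q - 8)*(q + 1)*(q + 2)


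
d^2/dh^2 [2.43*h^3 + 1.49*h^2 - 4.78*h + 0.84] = 14.58*h + 2.98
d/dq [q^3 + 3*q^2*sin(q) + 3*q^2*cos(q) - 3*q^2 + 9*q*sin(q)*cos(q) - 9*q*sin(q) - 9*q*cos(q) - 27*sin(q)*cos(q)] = 3*sqrt(2)*q^2*cos(q + pi/4) + 3*q^2 + 15*q*sin(q) - 3*q*cos(q) + 9*q*cos(2*q) - 6*q + 9*sin(2*q)/2 - 9*sqrt(2)*sin(q + pi/4) - 27*cos(2*q)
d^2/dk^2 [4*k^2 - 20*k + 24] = 8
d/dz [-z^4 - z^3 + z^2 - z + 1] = -4*z^3 - 3*z^2 + 2*z - 1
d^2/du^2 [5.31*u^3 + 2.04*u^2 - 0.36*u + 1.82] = 31.86*u + 4.08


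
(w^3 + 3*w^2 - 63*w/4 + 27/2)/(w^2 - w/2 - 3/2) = (w^2 + 9*w/2 - 9)/(w + 1)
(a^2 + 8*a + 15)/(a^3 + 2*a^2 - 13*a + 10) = (a + 3)/(a^2 - 3*a + 2)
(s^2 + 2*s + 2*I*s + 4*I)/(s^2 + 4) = (s + 2)/(s - 2*I)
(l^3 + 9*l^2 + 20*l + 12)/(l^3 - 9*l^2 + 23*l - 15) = (l^3 + 9*l^2 + 20*l + 12)/(l^3 - 9*l^2 + 23*l - 15)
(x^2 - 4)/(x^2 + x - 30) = (x^2 - 4)/(x^2 + x - 30)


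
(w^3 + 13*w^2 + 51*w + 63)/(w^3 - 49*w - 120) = (w^2 + 10*w + 21)/(w^2 - 3*w - 40)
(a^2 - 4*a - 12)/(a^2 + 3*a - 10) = (a^2 - 4*a - 12)/(a^2 + 3*a - 10)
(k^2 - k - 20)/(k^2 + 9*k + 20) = (k - 5)/(k + 5)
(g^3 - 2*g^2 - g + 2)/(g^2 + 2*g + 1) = (g^2 - 3*g + 2)/(g + 1)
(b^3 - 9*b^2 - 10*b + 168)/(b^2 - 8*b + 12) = (b^2 - 3*b - 28)/(b - 2)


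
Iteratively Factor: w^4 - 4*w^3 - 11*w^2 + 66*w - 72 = (w - 3)*(w^3 - w^2 - 14*w + 24) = (w - 3)*(w + 4)*(w^2 - 5*w + 6) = (w - 3)^2*(w + 4)*(w - 2)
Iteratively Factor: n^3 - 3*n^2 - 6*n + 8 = (n - 4)*(n^2 + n - 2) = (n - 4)*(n + 2)*(n - 1)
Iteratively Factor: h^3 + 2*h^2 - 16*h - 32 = (h + 4)*(h^2 - 2*h - 8) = (h + 2)*(h + 4)*(h - 4)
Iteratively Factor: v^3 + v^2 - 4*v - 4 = (v + 2)*(v^2 - v - 2) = (v + 1)*(v + 2)*(v - 2)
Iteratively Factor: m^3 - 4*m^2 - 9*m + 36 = (m - 3)*(m^2 - m - 12) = (m - 4)*(m - 3)*(m + 3)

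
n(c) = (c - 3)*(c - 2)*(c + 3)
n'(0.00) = -9.00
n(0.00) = 18.00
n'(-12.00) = 471.00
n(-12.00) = -1890.00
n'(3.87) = 20.45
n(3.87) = 11.18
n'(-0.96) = -2.40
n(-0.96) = 23.91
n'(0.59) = -10.32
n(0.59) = 12.20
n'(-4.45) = 68.21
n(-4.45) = -69.68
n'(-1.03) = -1.70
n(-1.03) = 24.06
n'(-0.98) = -2.20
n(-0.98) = 23.96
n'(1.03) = -9.94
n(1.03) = 7.70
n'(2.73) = 2.44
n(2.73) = -1.13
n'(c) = (c - 3)*(c - 2) + (c - 3)*(c + 3) + (c - 2)*(c + 3)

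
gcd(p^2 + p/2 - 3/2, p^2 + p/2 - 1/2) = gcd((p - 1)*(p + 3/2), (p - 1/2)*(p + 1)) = 1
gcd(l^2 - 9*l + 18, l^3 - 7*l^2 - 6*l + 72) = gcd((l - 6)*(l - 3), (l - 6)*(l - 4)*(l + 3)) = l - 6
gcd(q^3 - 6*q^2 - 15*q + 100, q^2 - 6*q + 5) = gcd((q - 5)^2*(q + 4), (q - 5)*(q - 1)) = q - 5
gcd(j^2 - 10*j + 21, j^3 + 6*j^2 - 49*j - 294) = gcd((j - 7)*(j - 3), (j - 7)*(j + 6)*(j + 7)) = j - 7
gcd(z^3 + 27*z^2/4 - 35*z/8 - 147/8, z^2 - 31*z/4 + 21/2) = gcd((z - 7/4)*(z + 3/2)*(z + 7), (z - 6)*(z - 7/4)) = z - 7/4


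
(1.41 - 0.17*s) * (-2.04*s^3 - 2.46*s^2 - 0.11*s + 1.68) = 0.3468*s^4 - 2.4582*s^3 - 3.4499*s^2 - 0.4407*s + 2.3688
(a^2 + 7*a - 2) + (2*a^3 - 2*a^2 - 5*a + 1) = 2*a^3 - a^2 + 2*a - 1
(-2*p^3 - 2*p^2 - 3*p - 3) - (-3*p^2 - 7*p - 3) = -2*p^3 + p^2 + 4*p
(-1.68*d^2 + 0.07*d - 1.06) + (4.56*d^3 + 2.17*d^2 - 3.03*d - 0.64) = 4.56*d^3 + 0.49*d^2 - 2.96*d - 1.7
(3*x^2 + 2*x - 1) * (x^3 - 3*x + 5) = 3*x^5 + 2*x^4 - 10*x^3 + 9*x^2 + 13*x - 5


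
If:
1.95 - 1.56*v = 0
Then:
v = 1.25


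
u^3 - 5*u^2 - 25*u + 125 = (u - 5)^2*(u + 5)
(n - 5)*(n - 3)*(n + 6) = n^3 - 2*n^2 - 33*n + 90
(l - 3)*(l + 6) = l^2 + 3*l - 18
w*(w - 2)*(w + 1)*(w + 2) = w^4 + w^3 - 4*w^2 - 4*w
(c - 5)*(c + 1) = c^2 - 4*c - 5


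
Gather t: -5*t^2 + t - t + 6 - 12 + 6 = -5*t^2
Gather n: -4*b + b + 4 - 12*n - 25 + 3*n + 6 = -3*b - 9*n - 15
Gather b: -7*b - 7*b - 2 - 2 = -14*b - 4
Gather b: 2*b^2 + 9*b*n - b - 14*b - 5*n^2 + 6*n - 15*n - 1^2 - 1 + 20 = 2*b^2 + b*(9*n - 15) - 5*n^2 - 9*n + 18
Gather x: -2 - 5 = -7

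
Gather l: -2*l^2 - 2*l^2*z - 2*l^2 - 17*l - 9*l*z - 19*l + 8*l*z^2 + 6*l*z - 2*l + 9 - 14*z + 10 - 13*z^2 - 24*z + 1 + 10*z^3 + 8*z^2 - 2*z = l^2*(-2*z - 4) + l*(8*z^2 - 3*z - 38) + 10*z^3 - 5*z^2 - 40*z + 20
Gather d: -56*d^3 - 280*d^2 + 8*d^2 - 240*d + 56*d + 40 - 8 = -56*d^3 - 272*d^2 - 184*d + 32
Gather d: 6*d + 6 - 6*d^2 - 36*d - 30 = -6*d^2 - 30*d - 24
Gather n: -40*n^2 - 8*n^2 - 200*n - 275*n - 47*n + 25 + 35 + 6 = -48*n^2 - 522*n + 66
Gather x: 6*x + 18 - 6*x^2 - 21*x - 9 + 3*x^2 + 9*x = -3*x^2 - 6*x + 9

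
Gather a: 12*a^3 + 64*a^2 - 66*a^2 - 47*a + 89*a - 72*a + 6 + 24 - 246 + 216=12*a^3 - 2*a^2 - 30*a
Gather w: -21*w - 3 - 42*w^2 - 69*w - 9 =-42*w^2 - 90*w - 12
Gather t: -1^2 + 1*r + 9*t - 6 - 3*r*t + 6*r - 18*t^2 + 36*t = 7*r - 18*t^2 + t*(45 - 3*r) - 7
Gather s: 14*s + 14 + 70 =14*s + 84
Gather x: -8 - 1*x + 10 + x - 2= 0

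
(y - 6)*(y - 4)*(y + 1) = y^3 - 9*y^2 + 14*y + 24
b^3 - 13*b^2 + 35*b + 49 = (b - 7)^2*(b + 1)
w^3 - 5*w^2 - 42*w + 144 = (w - 8)*(w - 3)*(w + 6)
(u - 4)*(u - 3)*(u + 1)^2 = u^4 - 5*u^3 - u^2 + 17*u + 12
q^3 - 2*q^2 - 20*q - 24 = (q - 6)*(q + 2)^2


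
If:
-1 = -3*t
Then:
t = 1/3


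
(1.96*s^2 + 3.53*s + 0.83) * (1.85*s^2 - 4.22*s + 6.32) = 3.626*s^4 - 1.7407*s^3 - 0.973899999999997*s^2 + 18.807*s + 5.2456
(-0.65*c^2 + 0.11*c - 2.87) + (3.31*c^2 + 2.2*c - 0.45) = 2.66*c^2 + 2.31*c - 3.32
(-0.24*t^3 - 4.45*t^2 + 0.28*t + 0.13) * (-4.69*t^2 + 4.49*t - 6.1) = 1.1256*t^5 + 19.7929*t^4 - 19.8297*t^3 + 27.7925*t^2 - 1.1243*t - 0.793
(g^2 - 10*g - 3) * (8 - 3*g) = -3*g^3 + 38*g^2 - 71*g - 24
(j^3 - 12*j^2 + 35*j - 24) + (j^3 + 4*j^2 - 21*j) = 2*j^3 - 8*j^2 + 14*j - 24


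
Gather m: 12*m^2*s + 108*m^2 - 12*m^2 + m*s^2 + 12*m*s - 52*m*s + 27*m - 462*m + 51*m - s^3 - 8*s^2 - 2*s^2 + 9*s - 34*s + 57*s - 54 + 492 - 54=m^2*(12*s + 96) + m*(s^2 - 40*s - 384) - s^3 - 10*s^2 + 32*s + 384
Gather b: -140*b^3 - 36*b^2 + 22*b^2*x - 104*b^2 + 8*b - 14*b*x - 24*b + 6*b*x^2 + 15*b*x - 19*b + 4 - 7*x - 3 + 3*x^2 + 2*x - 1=-140*b^3 + b^2*(22*x - 140) + b*(6*x^2 + x - 35) + 3*x^2 - 5*x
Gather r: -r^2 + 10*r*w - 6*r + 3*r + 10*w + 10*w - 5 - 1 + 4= -r^2 + r*(10*w - 3) + 20*w - 2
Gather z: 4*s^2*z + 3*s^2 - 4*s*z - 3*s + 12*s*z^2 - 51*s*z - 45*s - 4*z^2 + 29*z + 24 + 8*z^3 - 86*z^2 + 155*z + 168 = 3*s^2 - 48*s + 8*z^3 + z^2*(12*s - 90) + z*(4*s^2 - 55*s + 184) + 192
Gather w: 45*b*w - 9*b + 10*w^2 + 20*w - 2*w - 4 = -9*b + 10*w^2 + w*(45*b + 18) - 4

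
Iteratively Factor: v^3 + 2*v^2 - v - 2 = (v + 2)*(v^2 - 1) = (v - 1)*(v + 2)*(v + 1)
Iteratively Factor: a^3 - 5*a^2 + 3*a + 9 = (a - 3)*(a^2 - 2*a - 3) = (a - 3)^2*(a + 1)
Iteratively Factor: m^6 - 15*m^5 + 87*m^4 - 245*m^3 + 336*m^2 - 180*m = (m - 5)*(m^5 - 10*m^4 + 37*m^3 - 60*m^2 + 36*m) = (m - 5)*(m - 2)*(m^4 - 8*m^3 + 21*m^2 - 18*m) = m*(m - 5)*(m - 2)*(m^3 - 8*m^2 + 21*m - 18) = m*(m - 5)*(m - 2)^2*(m^2 - 6*m + 9) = m*(m - 5)*(m - 3)*(m - 2)^2*(m - 3)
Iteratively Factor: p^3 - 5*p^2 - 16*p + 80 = (p - 4)*(p^2 - p - 20) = (p - 5)*(p - 4)*(p + 4)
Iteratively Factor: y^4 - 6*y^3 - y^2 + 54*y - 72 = (y - 3)*(y^3 - 3*y^2 - 10*y + 24) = (y - 4)*(y - 3)*(y^2 + y - 6) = (y - 4)*(y - 3)*(y + 3)*(y - 2)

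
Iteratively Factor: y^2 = (y)*(y)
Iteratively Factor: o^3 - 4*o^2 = (o)*(o^2 - 4*o) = o*(o - 4)*(o)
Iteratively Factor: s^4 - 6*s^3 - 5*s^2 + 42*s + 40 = (s - 4)*(s^3 - 2*s^2 - 13*s - 10) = (s - 5)*(s - 4)*(s^2 + 3*s + 2) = (s - 5)*(s - 4)*(s + 2)*(s + 1)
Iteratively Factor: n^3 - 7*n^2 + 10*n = (n - 2)*(n^2 - 5*n) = n*(n - 2)*(n - 5)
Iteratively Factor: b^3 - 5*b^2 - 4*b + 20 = (b + 2)*(b^2 - 7*b + 10) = (b - 5)*(b + 2)*(b - 2)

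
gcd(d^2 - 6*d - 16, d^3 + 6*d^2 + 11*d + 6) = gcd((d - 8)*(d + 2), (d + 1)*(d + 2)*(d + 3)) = d + 2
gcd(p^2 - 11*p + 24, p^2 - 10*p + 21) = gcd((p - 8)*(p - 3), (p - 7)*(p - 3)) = p - 3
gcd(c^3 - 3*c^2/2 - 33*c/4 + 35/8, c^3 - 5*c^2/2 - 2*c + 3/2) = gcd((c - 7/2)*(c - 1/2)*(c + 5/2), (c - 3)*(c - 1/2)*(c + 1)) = c - 1/2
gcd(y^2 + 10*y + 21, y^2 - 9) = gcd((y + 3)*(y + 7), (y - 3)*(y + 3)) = y + 3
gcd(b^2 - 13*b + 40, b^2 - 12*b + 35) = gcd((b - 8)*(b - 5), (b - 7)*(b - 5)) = b - 5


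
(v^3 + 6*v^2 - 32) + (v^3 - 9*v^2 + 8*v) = 2*v^3 - 3*v^2 + 8*v - 32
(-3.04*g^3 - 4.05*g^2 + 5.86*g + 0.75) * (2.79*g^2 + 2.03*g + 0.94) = -8.4816*g^5 - 17.4707*g^4 + 5.2703*g^3 + 10.1813*g^2 + 7.0309*g + 0.705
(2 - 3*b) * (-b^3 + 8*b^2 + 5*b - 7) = 3*b^4 - 26*b^3 + b^2 + 31*b - 14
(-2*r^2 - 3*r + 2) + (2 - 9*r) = -2*r^2 - 12*r + 4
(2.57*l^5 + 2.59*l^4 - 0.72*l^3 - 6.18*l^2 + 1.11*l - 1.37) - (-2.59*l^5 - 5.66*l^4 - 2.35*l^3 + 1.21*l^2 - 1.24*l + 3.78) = 5.16*l^5 + 8.25*l^4 + 1.63*l^3 - 7.39*l^2 + 2.35*l - 5.15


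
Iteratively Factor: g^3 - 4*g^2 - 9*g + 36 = (g + 3)*(g^2 - 7*g + 12) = (g - 4)*(g + 3)*(g - 3)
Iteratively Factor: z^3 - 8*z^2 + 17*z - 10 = (z - 2)*(z^2 - 6*z + 5) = (z - 2)*(z - 1)*(z - 5)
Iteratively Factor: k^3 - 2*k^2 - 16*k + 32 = (k - 2)*(k^2 - 16) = (k - 2)*(k + 4)*(k - 4)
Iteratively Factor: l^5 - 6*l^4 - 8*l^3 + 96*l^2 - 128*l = (l - 4)*(l^4 - 2*l^3 - 16*l^2 + 32*l) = (l - 4)*(l - 2)*(l^3 - 16*l) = (l - 4)^2*(l - 2)*(l^2 + 4*l) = l*(l - 4)^2*(l - 2)*(l + 4)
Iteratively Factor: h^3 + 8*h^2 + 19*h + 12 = (h + 1)*(h^2 + 7*h + 12) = (h + 1)*(h + 3)*(h + 4)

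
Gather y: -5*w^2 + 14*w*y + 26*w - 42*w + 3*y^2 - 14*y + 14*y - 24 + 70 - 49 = -5*w^2 + 14*w*y - 16*w + 3*y^2 - 3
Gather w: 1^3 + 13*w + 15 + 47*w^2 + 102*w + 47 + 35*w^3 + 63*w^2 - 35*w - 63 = 35*w^3 + 110*w^2 + 80*w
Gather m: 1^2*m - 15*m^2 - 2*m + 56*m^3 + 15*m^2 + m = 56*m^3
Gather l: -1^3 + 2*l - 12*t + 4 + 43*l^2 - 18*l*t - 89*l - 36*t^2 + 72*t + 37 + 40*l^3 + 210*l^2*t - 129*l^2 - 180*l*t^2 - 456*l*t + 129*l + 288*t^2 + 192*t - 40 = 40*l^3 + l^2*(210*t - 86) + l*(-180*t^2 - 474*t + 42) + 252*t^2 + 252*t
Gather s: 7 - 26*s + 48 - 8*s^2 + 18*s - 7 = -8*s^2 - 8*s + 48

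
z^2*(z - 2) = z^3 - 2*z^2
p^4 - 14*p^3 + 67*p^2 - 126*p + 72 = (p - 6)*(p - 4)*(p - 3)*(p - 1)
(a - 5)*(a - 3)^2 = a^3 - 11*a^2 + 39*a - 45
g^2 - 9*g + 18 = (g - 6)*(g - 3)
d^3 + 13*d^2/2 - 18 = (d - 3/2)*(d + 2)*(d + 6)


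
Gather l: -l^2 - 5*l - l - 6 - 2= -l^2 - 6*l - 8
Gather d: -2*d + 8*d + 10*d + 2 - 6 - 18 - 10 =16*d - 32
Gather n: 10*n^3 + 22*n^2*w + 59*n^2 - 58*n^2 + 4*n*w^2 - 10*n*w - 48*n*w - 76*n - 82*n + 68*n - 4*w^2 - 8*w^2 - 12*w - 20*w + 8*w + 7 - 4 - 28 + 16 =10*n^3 + n^2*(22*w + 1) + n*(4*w^2 - 58*w - 90) - 12*w^2 - 24*w - 9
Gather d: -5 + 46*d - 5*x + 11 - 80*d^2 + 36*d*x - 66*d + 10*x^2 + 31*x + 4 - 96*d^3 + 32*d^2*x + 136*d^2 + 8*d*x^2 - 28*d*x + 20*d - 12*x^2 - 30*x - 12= -96*d^3 + d^2*(32*x + 56) + d*(8*x^2 + 8*x) - 2*x^2 - 4*x - 2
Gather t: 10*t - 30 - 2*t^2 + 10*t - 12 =-2*t^2 + 20*t - 42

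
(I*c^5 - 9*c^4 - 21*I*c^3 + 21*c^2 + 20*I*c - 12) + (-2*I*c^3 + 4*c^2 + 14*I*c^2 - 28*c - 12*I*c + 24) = I*c^5 - 9*c^4 - 23*I*c^3 + 25*c^2 + 14*I*c^2 - 28*c + 8*I*c + 12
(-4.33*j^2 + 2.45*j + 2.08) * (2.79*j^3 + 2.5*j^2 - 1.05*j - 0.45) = -12.0807*j^5 - 3.9895*j^4 + 16.4747*j^3 + 4.576*j^2 - 3.2865*j - 0.936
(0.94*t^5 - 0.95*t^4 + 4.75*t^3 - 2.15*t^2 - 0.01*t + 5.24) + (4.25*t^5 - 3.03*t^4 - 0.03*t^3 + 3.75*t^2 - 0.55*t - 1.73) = 5.19*t^5 - 3.98*t^4 + 4.72*t^3 + 1.6*t^2 - 0.56*t + 3.51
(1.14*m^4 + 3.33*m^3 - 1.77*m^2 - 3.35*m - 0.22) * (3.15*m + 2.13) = 3.591*m^5 + 12.9177*m^4 + 1.5174*m^3 - 14.3226*m^2 - 7.8285*m - 0.4686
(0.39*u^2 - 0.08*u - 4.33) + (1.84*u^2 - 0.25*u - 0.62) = 2.23*u^2 - 0.33*u - 4.95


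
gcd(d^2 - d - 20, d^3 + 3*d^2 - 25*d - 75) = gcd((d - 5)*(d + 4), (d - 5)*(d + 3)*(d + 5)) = d - 5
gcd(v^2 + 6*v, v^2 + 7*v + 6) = v + 6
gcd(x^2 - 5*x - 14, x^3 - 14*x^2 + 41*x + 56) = x - 7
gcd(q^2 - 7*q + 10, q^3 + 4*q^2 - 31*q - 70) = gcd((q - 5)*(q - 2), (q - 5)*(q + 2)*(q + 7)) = q - 5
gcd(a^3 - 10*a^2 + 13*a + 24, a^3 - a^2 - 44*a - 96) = a - 8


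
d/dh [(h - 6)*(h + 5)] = 2*h - 1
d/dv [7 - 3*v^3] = -9*v^2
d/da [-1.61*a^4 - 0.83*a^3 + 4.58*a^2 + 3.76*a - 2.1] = -6.44*a^3 - 2.49*a^2 + 9.16*a + 3.76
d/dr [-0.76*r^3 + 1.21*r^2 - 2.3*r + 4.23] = -2.28*r^2 + 2.42*r - 2.3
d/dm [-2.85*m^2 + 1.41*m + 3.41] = 1.41 - 5.7*m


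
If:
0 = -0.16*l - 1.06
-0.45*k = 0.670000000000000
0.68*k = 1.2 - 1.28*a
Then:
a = 1.73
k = -1.49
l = -6.62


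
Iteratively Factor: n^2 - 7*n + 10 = (n - 2)*(n - 5)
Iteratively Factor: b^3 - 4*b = (b)*(b^2 - 4) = b*(b + 2)*(b - 2)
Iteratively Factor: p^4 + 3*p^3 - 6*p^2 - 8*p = (p + 4)*(p^3 - p^2 - 2*p) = (p - 2)*(p + 4)*(p^2 + p) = (p - 2)*(p + 1)*(p + 4)*(p)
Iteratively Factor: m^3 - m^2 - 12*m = (m - 4)*(m^2 + 3*m) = m*(m - 4)*(m + 3)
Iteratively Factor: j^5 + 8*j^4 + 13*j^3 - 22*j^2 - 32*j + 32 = (j + 2)*(j^4 + 6*j^3 + j^2 - 24*j + 16) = (j - 1)*(j + 2)*(j^3 + 7*j^2 + 8*j - 16) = (j - 1)*(j + 2)*(j + 4)*(j^2 + 3*j - 4) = (j - 1)^2*(j + 2)*(j + 4)*(j + 4)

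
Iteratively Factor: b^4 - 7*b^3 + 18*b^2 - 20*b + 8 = (b - 2)*(b^3 - 5*b^2 + 8*b - 4) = (b - 2)*(b - 1)*(b^2 - 4*b + 4) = (b - 2)^2*(b - 1)*(b - 2)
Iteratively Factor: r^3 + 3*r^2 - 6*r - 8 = (r - 2)*(r^2 + 5*r + 4) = (r - 2)*(r + 4)*(r + 1)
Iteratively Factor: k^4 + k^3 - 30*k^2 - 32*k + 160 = (k - 2)*(k^3 + 3*k^2 - 24*k - 80) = (k - 2)*(k + 4)*(k^2 - k - 20) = (k - 2)*(k + 4)^2*(k - 5)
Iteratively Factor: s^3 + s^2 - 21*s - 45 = (s + 3)*(s^2 - 2*s - 15) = (s + 3)^2*(s - 5)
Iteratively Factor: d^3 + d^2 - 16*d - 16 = (d + 1)*(d^2 - 16) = (d + 1)*(d + 4)*(d - 4)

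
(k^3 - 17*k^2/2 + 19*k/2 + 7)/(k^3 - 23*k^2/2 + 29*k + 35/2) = (k - 2)/(k - 5)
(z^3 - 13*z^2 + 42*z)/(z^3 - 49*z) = (z - 6)/(z + 7)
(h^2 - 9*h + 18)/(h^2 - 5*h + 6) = (h - 6)/(h - 2)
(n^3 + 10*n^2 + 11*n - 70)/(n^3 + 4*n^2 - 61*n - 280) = (n - 2)/(n - 8)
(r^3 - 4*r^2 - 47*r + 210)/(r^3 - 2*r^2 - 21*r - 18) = (r^2 + 2*r - 35)/(r^2 + 4*r + 3)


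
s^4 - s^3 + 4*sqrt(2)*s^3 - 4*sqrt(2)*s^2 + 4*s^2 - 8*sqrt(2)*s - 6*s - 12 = (s - 2)*(s + 1)*(s + sqrt(2))*(s + 3*sqrt(2))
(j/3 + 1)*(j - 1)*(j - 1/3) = j^3/3 + 5*j^2/9 - 11*j/9 + 1/3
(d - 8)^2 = d^2 - 16*d + 64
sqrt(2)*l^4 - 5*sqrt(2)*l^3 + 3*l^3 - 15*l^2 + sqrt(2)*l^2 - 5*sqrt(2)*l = l*(l - 5)*(l + sqrt(2))*(sqrt(2)*l + 1)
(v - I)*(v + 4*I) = v^2 + 3*I*v + 4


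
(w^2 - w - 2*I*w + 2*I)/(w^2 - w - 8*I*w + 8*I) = (w - 2*I)/(w - 8*I)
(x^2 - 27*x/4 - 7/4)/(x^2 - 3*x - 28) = (x + 1/4)/(x + 4)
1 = 1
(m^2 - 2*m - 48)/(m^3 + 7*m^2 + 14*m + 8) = (m^2 - 2*m - 48)/(m^3 + 7*m^2 + 14*m + 8)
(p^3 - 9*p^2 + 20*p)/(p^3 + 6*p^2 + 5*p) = (p^2 - 9*p + 20)/(p^2 + 6*p + 5)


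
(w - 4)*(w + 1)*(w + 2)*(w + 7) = w^4 + 6*w^3 - 17*w^2 - 78*w - 56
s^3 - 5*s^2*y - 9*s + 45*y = (s - 3)*(s + 3)*(s - 5*y)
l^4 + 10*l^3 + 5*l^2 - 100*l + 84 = (l - 2)*(l - 1)*(l + 6)*(l + 7)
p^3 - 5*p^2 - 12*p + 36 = (p - 6)*(p - 2)*(p + 3)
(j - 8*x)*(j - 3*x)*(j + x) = j^3 - 10*j^2*x + 13*j*x^2 + 24*x^3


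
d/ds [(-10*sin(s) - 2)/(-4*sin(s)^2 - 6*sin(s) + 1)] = 2*(-8*sin(s) + 10*cos(2*s) - 21)*cos(s)/(4*sin(s)^2 + 6*sin(s) - 1)^2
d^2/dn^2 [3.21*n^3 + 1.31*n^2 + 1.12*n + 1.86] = 19.26*n + 2.62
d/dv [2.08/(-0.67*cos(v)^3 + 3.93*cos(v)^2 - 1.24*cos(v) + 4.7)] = (-4.1808*cos(v)^2 + 16.3488*cos(v) - 2.5792)*sin(v)/(0.67*cos(v)^3 - 3.93*cos(v)^2 + 1.24*cos(v) - 4.7)^2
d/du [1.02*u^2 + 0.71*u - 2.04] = 2.04*u + 0.71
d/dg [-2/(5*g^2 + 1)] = 20*g/(5*g^2 + 1)^2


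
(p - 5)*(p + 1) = p^2 - 4*p - 5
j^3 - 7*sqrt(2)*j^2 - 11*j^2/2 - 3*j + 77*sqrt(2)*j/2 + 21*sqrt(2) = (j - 6)*(j + 1/2)*(j - 7*sqrt(2))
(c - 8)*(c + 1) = c^2 - 7*c - 8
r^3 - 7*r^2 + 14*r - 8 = (r - 4)*(r - 2)*(r - 1)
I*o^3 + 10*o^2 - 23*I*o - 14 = (o - 7*I)*(o - 2*I)*(I*o + 1)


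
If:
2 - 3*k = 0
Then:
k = 2/3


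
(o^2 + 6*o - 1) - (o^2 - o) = 7*o - 1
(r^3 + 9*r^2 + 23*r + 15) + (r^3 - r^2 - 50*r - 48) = 2*r^3 + 8*r^2 - 27*r - 33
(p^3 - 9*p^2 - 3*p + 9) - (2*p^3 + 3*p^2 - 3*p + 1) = -p^3 - 12*p^2 + 8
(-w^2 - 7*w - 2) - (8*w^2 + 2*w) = -9*w^2 - 9*w - 2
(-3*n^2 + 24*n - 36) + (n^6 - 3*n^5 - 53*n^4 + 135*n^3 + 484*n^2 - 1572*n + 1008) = n^6 - 3*n^5 - 53*n^4 + 135*n^3 + 481*n^2 - 1548*n + 972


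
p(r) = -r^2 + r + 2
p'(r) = 1 - 2*r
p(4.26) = -11.89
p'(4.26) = -7.52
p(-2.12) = -4.61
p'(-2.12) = 5.24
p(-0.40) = 1.44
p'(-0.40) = 1.80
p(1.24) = 1.70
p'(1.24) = -1.48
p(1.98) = 0.06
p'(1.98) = -2.96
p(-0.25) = 1.69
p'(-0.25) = 1.50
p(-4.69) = -24.69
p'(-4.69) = 10.38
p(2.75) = -2.81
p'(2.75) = -4.50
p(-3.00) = -10.00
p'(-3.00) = 7.00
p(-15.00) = -238.00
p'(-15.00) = 31.00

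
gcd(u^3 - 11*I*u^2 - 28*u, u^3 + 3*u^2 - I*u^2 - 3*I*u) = u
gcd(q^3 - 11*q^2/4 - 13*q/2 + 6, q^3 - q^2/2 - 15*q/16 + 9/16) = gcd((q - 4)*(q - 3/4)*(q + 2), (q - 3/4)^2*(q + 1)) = q - 3/4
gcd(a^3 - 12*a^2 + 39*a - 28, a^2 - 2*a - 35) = a - 7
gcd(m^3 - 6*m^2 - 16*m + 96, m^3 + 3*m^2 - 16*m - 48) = m^2 - 16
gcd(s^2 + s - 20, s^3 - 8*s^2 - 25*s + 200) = s + 5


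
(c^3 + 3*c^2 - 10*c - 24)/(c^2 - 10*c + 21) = (c^2 + 6*c + 8)/(c - 7)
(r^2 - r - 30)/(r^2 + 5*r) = (r - 6)/r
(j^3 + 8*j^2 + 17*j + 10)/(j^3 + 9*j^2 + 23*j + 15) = (j + 2)/(j + 3)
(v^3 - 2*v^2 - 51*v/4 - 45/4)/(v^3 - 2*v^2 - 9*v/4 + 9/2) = (2*v^2 - 7*v - 15)/(2*v^2 - 7*v + 6)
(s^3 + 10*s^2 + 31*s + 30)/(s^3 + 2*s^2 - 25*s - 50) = (s + 3)/(s - 5)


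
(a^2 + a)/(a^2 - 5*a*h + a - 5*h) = a/(a - 5*h)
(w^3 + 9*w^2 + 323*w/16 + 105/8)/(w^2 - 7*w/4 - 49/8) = (4*w^2 + 29*w + 30)/(2*(2*w - 7))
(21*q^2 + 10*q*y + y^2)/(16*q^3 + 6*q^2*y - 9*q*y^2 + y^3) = (21*q^2 + 10*q*y + y^2)/(16*q^3 + 6*q^2*y - 9*q*y^2 + y^3)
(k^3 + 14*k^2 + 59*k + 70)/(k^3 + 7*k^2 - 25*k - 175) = (k + 2)/(k - 5)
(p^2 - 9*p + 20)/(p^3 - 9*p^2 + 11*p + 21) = (p^2 - 9*p + 20)/(p^3 - 9*p^2 + 11*p + 21)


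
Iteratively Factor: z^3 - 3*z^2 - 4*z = (z + 1)*(z^2 - 4*z) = (z - 4)*(z + 1)*(z)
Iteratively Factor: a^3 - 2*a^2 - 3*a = (a - 3)*(a^2 + a) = a*(a - 3)*(a + 1)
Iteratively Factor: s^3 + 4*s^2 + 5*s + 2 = (s + 1)*(s^2 + 3*s + 2) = (s + 1)*(s + 2)*(s + 1)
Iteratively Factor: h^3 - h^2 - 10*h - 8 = (h + 2)*(h^2 - 3*h - 4) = (h - 4)*(h + 2)*(h + 1)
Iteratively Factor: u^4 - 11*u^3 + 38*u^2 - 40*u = (u - 5)*(u^3 - 6*u^2 + 8*u) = (u - 5)*(u - 2)*(u^2 - 4*u) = u*(u - 5)*(u - 2)*(u - 4)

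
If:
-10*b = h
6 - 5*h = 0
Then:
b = -3/25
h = 6/5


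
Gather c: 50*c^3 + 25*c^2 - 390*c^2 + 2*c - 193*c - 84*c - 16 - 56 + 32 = 50*c^3 - 365*c^2 - 275*c - 40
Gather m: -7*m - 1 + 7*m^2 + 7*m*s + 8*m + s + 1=7*m^2 + m*(7*s + 1) + s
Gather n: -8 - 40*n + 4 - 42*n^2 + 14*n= -42*n^2 - 26*n - 4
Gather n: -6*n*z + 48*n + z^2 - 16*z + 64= n*(48 - 6*z) + z^2 - 16*z + 64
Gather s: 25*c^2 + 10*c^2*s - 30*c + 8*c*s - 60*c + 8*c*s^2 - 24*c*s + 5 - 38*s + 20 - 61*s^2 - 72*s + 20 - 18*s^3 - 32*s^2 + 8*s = 25*c^2 - 90*c - 18*s^3 + s^2*(8*c - 93) + s*(10*c^2 - 16*c - 102) + 45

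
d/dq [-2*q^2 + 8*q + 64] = 8 - 4*q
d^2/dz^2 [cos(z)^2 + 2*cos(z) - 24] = -2*cos(z) - 2*cos(2*z)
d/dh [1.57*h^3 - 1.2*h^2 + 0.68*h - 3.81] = 4.71*h^2 - 2.4*h + 0.68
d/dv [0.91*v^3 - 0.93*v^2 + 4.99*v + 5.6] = 2.73*v^2 - 1.86*v + 4.99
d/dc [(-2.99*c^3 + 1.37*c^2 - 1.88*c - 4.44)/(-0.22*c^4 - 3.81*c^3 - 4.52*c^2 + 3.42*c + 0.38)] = (-0.6578*c^6 + 0.602800000000002*c^5 + 17.4937*c^4 - 38.6844*c^3 - 57.97*c^2 - 39.0964*c + 14.4704)/(0.0484*c^8 + 1.6764*c^7 + 16.5049*c^6 + 32.9376*c^5 - 5.79720000000001*c^4 - 33.8124*c^3 + 8.2612*c^2 + 2.5992*c + 0.1444)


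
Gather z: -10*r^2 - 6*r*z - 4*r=-10*r^2 - 6*r*z - 4*r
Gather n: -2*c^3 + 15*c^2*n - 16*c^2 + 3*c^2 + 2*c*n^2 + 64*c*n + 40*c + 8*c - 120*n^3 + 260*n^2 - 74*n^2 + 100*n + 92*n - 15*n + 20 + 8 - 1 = -2*c^3 - 13*c^2 + 48*c - 120*n^3 + n^2*(2*c + 186) + n*(15*c^2 + 64*c + 177) + 27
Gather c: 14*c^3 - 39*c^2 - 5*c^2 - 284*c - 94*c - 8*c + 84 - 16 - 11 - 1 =14*c^3 - 44*c^2 - 386*c + 56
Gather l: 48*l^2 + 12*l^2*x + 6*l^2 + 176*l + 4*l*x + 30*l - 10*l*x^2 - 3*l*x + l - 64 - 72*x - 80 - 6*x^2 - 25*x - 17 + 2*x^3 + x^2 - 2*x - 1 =l^2*(12*x + 54) + l*(-10*x^2 + x + 207) + 2*x^3 - 5*x^2 - 99*x - 162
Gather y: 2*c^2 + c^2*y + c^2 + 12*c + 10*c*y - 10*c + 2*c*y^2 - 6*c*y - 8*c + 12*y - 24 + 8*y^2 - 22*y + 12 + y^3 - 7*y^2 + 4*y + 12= 3*c^2 - 6*c + y^3 + y^2*(2*c + 1) + y*(c^2 + 4*c - 6)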